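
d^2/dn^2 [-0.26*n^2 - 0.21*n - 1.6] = -0.520000000000000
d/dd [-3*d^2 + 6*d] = 6 - 6*d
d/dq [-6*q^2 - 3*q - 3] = -12*q - 3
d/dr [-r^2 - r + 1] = -2*r - 1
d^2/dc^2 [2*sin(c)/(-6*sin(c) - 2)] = (-3*sin(c)^2 + sin(c) + 6)/(3*sin(c) + 1)^3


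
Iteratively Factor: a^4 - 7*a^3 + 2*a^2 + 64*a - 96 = (a - 2)*(a^3 - 5*a^2 - 8*a + 48) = (a - 4)*(a - 2)*(a^2 - a - 12) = (a - 4)^2*(a - 2)*(a + 3)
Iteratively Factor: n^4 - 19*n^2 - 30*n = (n + 2)*(n^3 - 2*n^2 - 15*n) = n*(n + 2)*(n^2 - 2*n - 15) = n*(n + 2)*(n + 3)*(n - 5)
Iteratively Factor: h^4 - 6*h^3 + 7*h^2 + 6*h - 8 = (h - 1)*(h^3 - 5*h^2 + 2*h + 8) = (h - 1)*(h + 1)*(h^2 - 6*h + 8) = (h - 4)*(h - 1)*(h + 1)*(h - 2)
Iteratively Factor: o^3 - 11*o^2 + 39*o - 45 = (o - 3)*(o^2 - 8*o + 15) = (o - 5)*(o - 3)*(o - 3)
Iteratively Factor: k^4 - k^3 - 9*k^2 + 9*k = (k - 1)*(k^3 - 9*k) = (k - 3)*(k - 1)*(k^2 + 3*k) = k*(k - 3)*(k - 1)*(k + 3)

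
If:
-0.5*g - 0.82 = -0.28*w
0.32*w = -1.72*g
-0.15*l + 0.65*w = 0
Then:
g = -0.41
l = 9.53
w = 2.20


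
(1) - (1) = 0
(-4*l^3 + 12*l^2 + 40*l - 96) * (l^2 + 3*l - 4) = -4*l^5 + 92*l^3 - 24*l^2 - 448*l + 384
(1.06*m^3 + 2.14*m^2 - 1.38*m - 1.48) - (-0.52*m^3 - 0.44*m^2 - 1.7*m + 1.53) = 1.58*m^3 + 2.58*m^2 + 0.32*m - 3.01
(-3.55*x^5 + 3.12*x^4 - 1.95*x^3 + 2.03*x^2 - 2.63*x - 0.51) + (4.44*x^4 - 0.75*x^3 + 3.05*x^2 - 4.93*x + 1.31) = -3.55*x^5 + 7.56*x^4 - 2.7*x^3 + 5.08*x^2 - 7.56*x + 0.8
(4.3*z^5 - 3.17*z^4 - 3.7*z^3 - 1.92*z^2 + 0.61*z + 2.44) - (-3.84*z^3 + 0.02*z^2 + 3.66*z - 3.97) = 4.3*z^5 - 3.17*z^4 + 0.14*z^3 - 1.94*z^2 - 3.05*z + 6.41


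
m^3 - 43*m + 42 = (m - 6)*(m - 1)*(m + 7)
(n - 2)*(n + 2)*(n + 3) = n^3 + 3*n^2 - 4*n - 12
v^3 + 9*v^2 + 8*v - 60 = (v - 2)*(v + 5)*(v + 6)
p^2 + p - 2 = (p - 1)*(p + 2)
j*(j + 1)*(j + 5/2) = j^3 + 7*j^2/2 + 5*j/2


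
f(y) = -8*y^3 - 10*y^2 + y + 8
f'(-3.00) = -155.00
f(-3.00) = 131.00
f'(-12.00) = -3215.00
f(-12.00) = 12380.00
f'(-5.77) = -682.63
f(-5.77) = 1206.10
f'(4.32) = -533.30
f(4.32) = -819.28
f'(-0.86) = 0.45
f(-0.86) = 4.83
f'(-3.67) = -248.85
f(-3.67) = 265.09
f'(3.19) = -307.03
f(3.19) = -350.27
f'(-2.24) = -74.62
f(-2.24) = 45.50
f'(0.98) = -41.65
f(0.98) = -8.15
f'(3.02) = -278.29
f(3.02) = -300.53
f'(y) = -24*y^2 - 20*y + 1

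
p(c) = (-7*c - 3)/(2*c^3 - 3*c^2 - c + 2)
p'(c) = (-7*c - 3)*(-6*c^2 + 6*c + 1)/(2*c^3 - 3*c^2 - c + 2)^2 - 7/(2*c^3 - 3*c^2 - c + 2) = (-14*c^3 + 21*c^2 + 7*c - (7*c + 3)*(-6*c^2 + 6*c + 1) - 14)/(2*c^3 - 3*c^2 - c + 2)^2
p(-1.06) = -1.64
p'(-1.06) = -4.78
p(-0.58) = 0.90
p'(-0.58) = -9.35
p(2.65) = -1.39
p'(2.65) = 1.81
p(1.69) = -10.63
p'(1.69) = 40.66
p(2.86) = -1.08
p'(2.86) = 1.23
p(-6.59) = -0.06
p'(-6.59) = -0.02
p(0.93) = -113.20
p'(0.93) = -1956.93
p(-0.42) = -0.03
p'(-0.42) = -3.97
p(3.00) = -0.92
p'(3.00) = 0.97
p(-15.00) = -0.01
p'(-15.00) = 0.00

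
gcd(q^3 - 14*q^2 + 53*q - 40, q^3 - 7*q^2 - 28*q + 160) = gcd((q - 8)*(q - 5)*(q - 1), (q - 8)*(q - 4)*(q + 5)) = q - 8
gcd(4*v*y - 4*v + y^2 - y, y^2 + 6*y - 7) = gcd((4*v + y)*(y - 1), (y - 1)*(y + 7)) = y - 1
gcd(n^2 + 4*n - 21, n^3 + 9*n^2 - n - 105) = n^2 + 4*n - 21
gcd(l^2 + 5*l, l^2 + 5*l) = l^2 + 5*l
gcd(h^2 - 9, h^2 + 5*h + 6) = h + 3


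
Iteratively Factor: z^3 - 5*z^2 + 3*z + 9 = (z - 3)*(z^2 - 2*z - 3) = (z - 3)*(z + 1)*(z - 3)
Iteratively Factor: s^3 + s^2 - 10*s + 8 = (s + 4)*(s^2 - 3*s + 2) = (s - 2)*(s + 4)*(s - 1)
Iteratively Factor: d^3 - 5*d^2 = (d - 5)*(d^2) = d*(d - 5)*(d)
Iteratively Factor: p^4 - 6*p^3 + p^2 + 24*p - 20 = (p - 5)*(p^3 - p^2 - 4*p + 4) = (p - 5)*(p + 2)*(p^2 - 3*p + 2) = (p - 5)*(p - 2)*(p + 2)*(p - 1)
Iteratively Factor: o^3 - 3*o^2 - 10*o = (o + 2)*(o^2 - 5*o) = o*(o + 2)*(o - 5)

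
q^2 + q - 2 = (q - 1)*(q + 2)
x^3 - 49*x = x*(x - 7)*(x + 7)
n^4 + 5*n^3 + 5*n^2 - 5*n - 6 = (n - 1)*(n + 1)*(n + 2)*(n + 3)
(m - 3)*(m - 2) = m^2 - 5*m + 6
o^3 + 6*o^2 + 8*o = o*(o + 2)*(o + 4)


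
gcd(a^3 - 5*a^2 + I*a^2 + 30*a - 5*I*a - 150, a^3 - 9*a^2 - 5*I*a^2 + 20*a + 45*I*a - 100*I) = a^2 + a*(-5 - 5*I) + 25*I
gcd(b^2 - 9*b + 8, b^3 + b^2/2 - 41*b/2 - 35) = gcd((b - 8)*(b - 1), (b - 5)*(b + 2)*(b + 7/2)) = 1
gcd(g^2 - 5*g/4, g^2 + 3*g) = g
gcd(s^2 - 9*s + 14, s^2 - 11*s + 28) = s - 7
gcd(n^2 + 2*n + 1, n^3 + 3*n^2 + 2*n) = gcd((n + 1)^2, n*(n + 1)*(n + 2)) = n + 1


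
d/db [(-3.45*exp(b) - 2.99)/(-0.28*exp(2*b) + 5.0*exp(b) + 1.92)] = (-0.966*exp(2*b) - 1.6744*exp(b) + 8.326)*exp(b)/(0.0784*exp(4*b) - 2.8*exp(3*b) + 23.9248*exp(2*b) + 19.2*exp(b) + 3.6864)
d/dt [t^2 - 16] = 2*t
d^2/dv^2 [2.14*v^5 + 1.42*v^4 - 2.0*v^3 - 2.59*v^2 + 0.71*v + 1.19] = 42.8*v^3 + 17.04*v^2 - 12.0*v - 5.18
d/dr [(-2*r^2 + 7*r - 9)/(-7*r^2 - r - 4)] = (51*r^2 - 110*r - 37)/(49*r^4 + 14*r^3 + 57*r^2 + 8*r + 16)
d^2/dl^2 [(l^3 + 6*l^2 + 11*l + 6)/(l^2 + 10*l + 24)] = 6*(9*l^3 + 102*l^2 + 372*l + 424)/(l^6 + 30*l^5 + 372*l^4 + 2440*l^3 + 8928*l^2 + 17280*l + 13824)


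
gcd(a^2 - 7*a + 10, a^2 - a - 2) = a - 2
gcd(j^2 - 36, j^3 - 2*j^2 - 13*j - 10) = 1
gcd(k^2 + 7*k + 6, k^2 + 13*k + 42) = k + 6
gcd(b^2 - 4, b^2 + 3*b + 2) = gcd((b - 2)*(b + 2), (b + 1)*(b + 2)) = b + 2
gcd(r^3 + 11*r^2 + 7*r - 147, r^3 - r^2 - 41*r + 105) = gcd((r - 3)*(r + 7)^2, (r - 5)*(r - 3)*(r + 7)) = r^2 + 4*r - 21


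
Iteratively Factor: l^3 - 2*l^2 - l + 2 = (l - 2)*(l^2 - 1) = (l - 2)*(l - 1)*(l + 1)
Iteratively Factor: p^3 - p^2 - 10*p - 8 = (p + 2)*(p^2 - 3*p - 4) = (p - 4)*(p + 2)*(p + 1)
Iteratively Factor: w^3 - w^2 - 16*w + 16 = (w + 4)*(w^2 - 5*w + 4) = (w - 1)*(w + 4)*(w - 4)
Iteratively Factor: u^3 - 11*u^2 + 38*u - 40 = (u - 2)*(u^2 - 9*u + 20) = (u - 4)*(u - 2)*(u - 5)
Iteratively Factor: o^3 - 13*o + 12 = (o - 1)*(o^2 + o - 12) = (o - 1)*(o + 4)*(o - 3)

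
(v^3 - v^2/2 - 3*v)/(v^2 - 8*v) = (v^2 - v/2 - 3)/(v - 8)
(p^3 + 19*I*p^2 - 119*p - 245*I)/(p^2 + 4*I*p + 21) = (p^2 + 12*I*p - 35)/(p - 3*I)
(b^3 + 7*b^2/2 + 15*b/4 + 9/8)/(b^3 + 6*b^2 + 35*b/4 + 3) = (b + 3/2)/(b + 4)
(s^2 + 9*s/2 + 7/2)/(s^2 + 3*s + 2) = (s + 7/2)/(s + 2)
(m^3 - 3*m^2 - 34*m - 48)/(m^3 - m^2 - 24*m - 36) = (m - 8)/(m - 6)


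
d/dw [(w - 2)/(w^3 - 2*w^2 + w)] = 2*(-w^2 + 3*w - 1)/(w^2*(w^3 - 3*w^2 + 3*w - 1))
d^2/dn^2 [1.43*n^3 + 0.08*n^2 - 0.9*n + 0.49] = 8.58*n + 0.16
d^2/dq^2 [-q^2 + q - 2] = -2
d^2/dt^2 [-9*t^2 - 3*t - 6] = -18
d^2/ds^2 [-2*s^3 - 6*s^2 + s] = -12*s - 12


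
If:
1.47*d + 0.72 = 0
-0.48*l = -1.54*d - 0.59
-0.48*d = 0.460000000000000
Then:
No Solution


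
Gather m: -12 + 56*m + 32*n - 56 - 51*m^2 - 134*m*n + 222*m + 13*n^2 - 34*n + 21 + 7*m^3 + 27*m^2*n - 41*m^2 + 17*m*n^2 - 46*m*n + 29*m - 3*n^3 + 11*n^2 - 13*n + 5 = 7*m^3 + m^2*(27*n - 92) + m*(17*n^2 - 180*n + 307) - 3*n^3 + 24*n^2 - 15*n - 42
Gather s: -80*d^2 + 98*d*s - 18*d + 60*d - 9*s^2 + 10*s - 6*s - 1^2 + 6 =-80*d^2 + 42*d - 9*s^2 + s*(98*d + 4) + 5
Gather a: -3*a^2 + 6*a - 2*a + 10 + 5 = -3*a^2 + 4*a + 15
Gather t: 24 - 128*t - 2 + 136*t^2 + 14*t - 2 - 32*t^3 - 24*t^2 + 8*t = -32*t^3 + 112*t^2 - 106*t + 20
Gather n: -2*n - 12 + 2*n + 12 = 0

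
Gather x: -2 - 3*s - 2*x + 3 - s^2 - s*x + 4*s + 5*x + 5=-s^2 + s + x*(3 - s) + 6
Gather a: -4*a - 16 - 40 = -4*a - 56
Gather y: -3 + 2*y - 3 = 2*y - 6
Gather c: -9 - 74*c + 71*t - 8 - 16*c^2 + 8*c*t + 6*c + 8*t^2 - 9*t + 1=-16*c^2 + c*(8*t - 68) + 8*t^2 + 62*t - 16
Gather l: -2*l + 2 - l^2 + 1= -l^2 - 2*l + 3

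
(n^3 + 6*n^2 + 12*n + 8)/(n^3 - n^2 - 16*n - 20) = (n + 2)/(n - 5)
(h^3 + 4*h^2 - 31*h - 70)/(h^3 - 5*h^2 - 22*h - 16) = (h^2 + 2*h - 35)/(h^2 - 7*h - 8)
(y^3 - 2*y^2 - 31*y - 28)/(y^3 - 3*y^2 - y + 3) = (y^2 - 3*y - 28)/(y^2 - 4*y + 3)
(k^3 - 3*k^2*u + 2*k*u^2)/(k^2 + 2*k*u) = (k^2 - 3*k*u + 2*u^2)/(k + 2*u)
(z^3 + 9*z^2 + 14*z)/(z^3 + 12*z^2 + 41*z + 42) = z/(z + 3)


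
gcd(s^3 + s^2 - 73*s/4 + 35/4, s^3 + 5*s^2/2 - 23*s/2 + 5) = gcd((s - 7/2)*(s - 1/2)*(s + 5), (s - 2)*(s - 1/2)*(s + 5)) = s^2 + 9*s/2 - 5/2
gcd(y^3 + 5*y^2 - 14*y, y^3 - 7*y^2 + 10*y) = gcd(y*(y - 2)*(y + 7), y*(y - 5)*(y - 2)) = y^2 - 2*y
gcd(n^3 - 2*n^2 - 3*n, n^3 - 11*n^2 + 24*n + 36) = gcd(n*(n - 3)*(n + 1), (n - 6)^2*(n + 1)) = n + 1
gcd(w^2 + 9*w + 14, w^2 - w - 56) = w + 7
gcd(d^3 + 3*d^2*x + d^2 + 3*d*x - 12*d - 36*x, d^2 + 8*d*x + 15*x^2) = d + 3*x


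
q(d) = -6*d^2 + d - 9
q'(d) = 1 - 12*d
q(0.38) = -9.49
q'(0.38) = -3.56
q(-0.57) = -11.52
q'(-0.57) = 7.84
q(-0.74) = -13.03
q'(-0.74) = 9.88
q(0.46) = -9.81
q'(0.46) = -4.52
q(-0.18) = -9.37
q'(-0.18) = 3.16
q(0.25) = -9.12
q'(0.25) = -2.00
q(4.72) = -137.95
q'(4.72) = -55.64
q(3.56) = -81.48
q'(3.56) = -41.72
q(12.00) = -861.00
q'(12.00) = -143.00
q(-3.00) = -66.00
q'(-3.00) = 37.00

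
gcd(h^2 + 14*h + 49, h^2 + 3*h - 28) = h + 7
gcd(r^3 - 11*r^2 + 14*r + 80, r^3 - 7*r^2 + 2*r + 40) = r^2 - 3*r - 10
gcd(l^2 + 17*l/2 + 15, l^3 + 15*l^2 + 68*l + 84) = l + 6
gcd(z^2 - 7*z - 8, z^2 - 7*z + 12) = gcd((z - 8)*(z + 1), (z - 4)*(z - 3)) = 1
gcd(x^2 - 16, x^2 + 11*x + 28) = x + 4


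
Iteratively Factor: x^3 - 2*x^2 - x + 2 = (x - 1)*(x^2 - x - 2) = (x - 2)*(x - 1)*(x + 1)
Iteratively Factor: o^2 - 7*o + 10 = (o - 5)*(o - 2)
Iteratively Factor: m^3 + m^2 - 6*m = (m)*(m^2 + m - 6) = m*(m + 3)*(m - 2)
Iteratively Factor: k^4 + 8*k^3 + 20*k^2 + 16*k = (k + 4)*(k^3 + 4*k^2 + 4*k) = (k + 2)*(k + 4)*(k^2 + 2*k) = k*(k + 2)*(k + 4)*(k + 2)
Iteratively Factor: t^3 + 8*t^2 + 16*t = (t + 4)*(t^2 + 4*t) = t*(t + 4)*(t + 4)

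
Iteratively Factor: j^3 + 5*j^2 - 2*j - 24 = (j + 4)*(j^2 + j - 6) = (j + 3)*(j + 4)*(j - 2)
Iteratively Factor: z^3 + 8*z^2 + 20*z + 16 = (z + 2)*(z^2 + 6*z + 8) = (z + 2)^2*(z + 4)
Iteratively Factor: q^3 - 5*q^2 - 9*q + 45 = (q + 3)*(q^2 - 8*q + 15) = (q - 3)*(q + 3)*(q - 5)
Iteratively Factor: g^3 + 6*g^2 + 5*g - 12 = (g + 4)*(g^2 + 2*g - 3) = (g - 1)*(g + 4)*(g + 3)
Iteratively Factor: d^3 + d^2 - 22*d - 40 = (d + 4)*(d^2 - 3*d - 10) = (d + 2)*(d + 4)*(d - 5)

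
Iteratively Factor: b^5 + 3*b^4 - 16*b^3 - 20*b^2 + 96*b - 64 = (b + 4)*(b^4 - b^3 - 12*b^2 + 28*b - 16) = (b - 2)*(b + 4)*(b^3 + b^2 - 10*b + 8) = (b - 2)^2*(b + 4)*(b^2 + 3*b - 4) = (b - 2)^2*(b - 1)*(b + 4)*(b + 4)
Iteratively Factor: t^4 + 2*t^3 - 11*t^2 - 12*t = (t + 1)*(t^3 + t^2 - 12*t) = (t + 1)*(t + 4)*(t^2 - 3*t) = (t - 3)*(t + 1)*(t + 4)*(t)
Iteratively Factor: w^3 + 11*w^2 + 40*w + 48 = (w + 4)*(w^2 + 7*w + 12) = (w + 4)^2*(w + 3)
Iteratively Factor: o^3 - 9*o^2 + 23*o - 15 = (o - 3)*(o^2 - 6*o + 5) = (o - 5)*(o - 3)*(o - 1)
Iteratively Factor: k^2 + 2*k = (k + 2)*(k)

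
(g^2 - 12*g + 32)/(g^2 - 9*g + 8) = (g - 4)/(g - 1)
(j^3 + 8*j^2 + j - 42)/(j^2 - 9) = (j^2 + 5*j - 14)/(j - 3)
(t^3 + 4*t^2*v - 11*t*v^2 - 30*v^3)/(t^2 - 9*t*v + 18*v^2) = (t^2 + 7*t*v + 10*v^2)/(t - 6*v)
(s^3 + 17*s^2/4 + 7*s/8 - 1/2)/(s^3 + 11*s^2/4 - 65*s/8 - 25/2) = (8*s^2 + 2*s - 1)/(8*s^2 - 10*s - 25)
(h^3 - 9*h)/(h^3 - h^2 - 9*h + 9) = h/(h - 1)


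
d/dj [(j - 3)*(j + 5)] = 2*j + 2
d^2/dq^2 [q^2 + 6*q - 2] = 2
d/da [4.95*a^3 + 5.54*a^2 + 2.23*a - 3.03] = 14.85*a^2 + 11.08*a + 2.23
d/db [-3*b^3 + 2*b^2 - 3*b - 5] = -9*b^2 + 4*b - 3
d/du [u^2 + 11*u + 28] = 2*u + 11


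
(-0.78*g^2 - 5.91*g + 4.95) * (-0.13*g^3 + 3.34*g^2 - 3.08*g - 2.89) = 0.1014*g^5 - 1.8369*g^4 - 17.9805*g^3 + 36.99*g^2 + 1.8339*g - 14.3055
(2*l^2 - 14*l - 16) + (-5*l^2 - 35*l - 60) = -3*l^2 - 49*l - 76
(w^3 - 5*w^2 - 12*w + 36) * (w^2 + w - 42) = w^5 - 4*w^4 - 59*w^3 + 234*w^2 + 540*w - 1512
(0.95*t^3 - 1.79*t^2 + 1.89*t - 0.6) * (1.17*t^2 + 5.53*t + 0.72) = 1.1115*t^5 + 3.1592*t^4 - 7.0034*t^3 + 8.4609*t^2 - 1.9572*t - 0.432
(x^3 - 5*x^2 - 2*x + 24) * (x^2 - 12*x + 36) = x^5 - 17*x^4 + 94*x^3 - 132*x^2 - 360*x + 864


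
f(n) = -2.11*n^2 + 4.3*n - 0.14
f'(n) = 4.3 - 4.22*n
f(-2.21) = -19.95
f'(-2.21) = 13.63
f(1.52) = 1.52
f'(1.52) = -2.11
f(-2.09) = -18.34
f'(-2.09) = 13.12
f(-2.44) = -23.19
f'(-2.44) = 14.60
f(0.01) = -0.10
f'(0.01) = 4.26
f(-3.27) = -36.76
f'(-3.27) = 18.10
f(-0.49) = -2.75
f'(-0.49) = 6.37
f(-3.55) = -42.00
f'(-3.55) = 19.28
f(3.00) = -6.23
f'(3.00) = -8.36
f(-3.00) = -32.03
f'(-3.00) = 16.96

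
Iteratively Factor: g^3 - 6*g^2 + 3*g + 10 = (g - 2)*(g^2 - 4*g - 5) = (g - 2)*(g + 1)*(g - 5)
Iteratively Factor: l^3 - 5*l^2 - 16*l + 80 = (l - 5)*(l^2 - 16) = (l - 5)*(l - 4)*(l + 4)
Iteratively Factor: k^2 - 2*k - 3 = (k - 3)*(k + 1)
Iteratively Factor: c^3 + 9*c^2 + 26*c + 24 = (c + 3)*(c^2 + 6*c + 8) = (c + 2)*(c + 3)*(c + 4)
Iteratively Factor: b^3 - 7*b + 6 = (b - 1)*(b^2 + b - 6) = (b - 2)*(b - 1)*(b + 3)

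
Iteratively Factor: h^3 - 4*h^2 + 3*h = (h)*(h^2 - 4*h + 3) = h*(h - 1)*(h - 3)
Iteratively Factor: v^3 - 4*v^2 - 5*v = (v + 1)*(v^2 - 5*v) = v*(v + 1)*(v - 5)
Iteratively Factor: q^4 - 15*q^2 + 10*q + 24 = (q + 1)*(q^3 - q^2 - 14*q + 24) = (q - 2)*(q + 1)*(q^2 + q - 12) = (q - 2)*(q + 1)*(q + 4)*(q - 3)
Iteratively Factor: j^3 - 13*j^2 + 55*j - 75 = (j - 5)*(j^2 - 8*j + 15) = (j - 5)^2*(j - 3)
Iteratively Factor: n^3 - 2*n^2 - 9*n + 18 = (n + 3)*(n^2 - 5*n + 6) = (n - 3)*(n + 3)*(n - 2)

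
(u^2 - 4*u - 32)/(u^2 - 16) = (u - 8)/(u - 4)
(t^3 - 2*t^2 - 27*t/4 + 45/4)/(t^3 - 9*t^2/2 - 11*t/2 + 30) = (t - 3/2)/(t - 4)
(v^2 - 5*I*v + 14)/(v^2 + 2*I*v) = (v - 7*I)/v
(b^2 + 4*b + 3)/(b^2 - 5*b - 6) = (b + 3)/(b - 6)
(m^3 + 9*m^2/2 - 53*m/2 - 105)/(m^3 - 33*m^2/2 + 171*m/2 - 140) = (2*m^2 + 19*m + 42)/(2*m^2 - 23*m + 56)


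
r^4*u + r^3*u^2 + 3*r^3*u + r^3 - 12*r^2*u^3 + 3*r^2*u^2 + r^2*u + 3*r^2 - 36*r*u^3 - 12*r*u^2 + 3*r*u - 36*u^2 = (r + 3)*(r - 3*u)*(r + 4*u)*(r*u + 1)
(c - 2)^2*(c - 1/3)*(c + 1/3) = c^4 - 4*c^3 + 35*c^2/9 + 4*c/9 - 4/9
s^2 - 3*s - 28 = (s - 7)*(s + 4)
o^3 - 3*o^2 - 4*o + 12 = (o - 3)*(o - 2)*(o + 2)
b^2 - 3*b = b*(b - 3)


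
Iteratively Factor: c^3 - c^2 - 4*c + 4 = (c + 2)*(c^2 - 3*c + 2) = (c - 2)*(c + 2)*(c - 1)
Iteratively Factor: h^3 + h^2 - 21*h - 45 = (h - 5)*(h^2 + 6*h + 9) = (h - 5)*(h + 3)*(h + 3)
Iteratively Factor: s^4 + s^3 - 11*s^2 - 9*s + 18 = (s - 3)*(s^3 + 4*s^2 + s - 6) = (s - 3)*(s - 1)*(s^2 + 5*s + 6) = (s - 3)*(s - 1)*(s + 3)*(s + 2)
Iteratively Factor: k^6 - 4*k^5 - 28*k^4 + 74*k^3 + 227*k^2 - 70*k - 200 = (k - 5)*(k^5 + k^4 - 23*k^3 - 41*k^2 + 22*k + 40) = (k - 5)*(k + 1)*(k^4 - 23*k^2 - 18*k + 40) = (k - 5)*(k - 1)*(k + 1)*(k^3 + k^2 - 22*k - 40) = (k - 5)*(k - 1)*(k + 1)*(k + 4)*(k^2 - 3*k - 10) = (k - 5)^2*(k - 1)*(k + 1)*(k + 4)*(k + 2)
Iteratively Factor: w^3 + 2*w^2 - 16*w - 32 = (w - 4)*(w^2 + 6*w + 8) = (w - 4)*(w + 4)*(w + 2)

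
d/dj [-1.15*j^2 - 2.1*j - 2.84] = -2.3*j - 2.1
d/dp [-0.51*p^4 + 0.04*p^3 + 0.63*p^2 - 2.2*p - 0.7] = -2.04*p^3 + 0.12*p^2 + 1.26*p - 2.2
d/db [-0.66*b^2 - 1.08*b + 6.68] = -1.32*b - 1.08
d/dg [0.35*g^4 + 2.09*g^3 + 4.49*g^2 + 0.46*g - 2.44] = 1.4*g^3 + 6.27*g^2 + 8.98*g + 0.46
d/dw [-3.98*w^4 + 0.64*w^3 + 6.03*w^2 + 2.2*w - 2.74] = -15.92*w^3 + 1.92*w^2 + 12.06*w + 2.2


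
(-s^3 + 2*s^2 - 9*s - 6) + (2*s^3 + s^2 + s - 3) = s^3 + 3*s^2 - 8*s - 9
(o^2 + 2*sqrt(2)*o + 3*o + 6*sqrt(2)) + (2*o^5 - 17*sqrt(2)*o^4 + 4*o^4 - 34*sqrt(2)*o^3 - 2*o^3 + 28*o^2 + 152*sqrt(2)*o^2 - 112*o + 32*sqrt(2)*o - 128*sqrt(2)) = 2*o^5 - 17*sqrt(2)*o^4 + 4*o^4 - 34*sqrt(2)*o^3 - 2*o^3 + 29*o^2 + 152*sqrt(2)*o^2 - 109*o + 34*sqrt(2)*o - 122*sqrt(2)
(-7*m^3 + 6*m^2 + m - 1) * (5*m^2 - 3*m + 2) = -35*m^5 + 51*m^4 - 27*m^3 + 4*m^2 + 5*m - 2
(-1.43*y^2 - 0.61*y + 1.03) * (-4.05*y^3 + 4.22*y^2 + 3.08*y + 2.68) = 5.7915*y^5 - 3.5641*y^4 - 11.1501*y^3 - 1.3646*y^2 + 1.5376*y + 2.7604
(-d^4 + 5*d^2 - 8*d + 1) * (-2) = 2*d^4 - 10*d^2 + 16*d - 2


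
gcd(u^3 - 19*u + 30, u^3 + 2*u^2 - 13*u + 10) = u^2 + 3*u - 10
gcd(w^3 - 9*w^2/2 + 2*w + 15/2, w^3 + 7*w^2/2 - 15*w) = w - 5/2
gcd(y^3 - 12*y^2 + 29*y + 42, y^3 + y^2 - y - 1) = y + 1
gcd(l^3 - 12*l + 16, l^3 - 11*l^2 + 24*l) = 1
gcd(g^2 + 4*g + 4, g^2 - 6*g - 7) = 1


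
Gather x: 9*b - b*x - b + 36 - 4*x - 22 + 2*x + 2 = 8*b + x*(-b - 2) + 16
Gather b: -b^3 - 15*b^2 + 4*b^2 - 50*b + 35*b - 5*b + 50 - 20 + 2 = -b^3 - 11*b^2 - 20*b + 32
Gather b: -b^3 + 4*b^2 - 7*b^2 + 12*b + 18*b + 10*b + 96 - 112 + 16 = -b^3 - 3*b^2 + 40*b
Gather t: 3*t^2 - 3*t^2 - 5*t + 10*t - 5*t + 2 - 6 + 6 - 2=0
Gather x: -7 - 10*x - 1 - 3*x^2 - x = -3*x^2 - 11*x - 8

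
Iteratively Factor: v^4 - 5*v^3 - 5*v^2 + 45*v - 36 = (v - 4)*(v^3 - v^2 - 9*v + 9) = (v - 4)*(v - 1)*(v^2 - 9) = (v - 4)*(v - 3)*(v - 1)*(v + 3)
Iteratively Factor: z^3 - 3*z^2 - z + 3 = (z - 1)*(z^2 - 2*z - 3) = (z - 1)*(z + 1)*(z - 3)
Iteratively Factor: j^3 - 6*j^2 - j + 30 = (j - 5)*(j^2 - j - 6) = (j - 5)*(j - 3)*(j + 2)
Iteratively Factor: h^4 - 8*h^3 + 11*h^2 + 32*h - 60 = (h - 2)*(h^3 - 6*h^2 - h + 30) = (h - 2)*(h + 2)*(h^2 - 8*h + 15) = (h - 3)*(h - 2)*(h + 2)*(h - 5)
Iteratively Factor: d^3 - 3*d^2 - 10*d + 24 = (d + 3)*(d^2 - 6*d + 8) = (d - 4)*(d + 3)*(d - 2)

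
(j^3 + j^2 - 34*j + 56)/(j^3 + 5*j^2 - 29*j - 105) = (j^2 - 6*j + 8)/(j^2 - 2*j - 15)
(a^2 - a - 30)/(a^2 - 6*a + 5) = (a^2 - a - 30)/(a^2 - 6*a + 5)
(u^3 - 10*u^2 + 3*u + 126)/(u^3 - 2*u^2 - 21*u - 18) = (u - 7)/(u + 1)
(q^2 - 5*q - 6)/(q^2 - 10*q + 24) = (q + 1)/(q - 4)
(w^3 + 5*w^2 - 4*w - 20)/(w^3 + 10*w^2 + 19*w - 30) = (w^2 - 4)/(w^2 + 5*w - 6)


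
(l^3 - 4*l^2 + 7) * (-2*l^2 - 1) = -2*l^5 + 8*l^4 - l^3 - 10*l^2 - 7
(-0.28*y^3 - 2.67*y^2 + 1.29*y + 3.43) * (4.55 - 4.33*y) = 1.2124*y^4 + 10.2871*y^3 - 17.7342*y^2 - 8.9824*y + 15.6065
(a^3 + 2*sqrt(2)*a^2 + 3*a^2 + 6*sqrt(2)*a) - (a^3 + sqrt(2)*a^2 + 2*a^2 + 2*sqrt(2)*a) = a^2 + sqrt(2)*a^2 + 4*sqrt(2)*a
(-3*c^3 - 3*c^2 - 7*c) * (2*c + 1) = -6*c^4 - 9*c^3 - 17*c^2 - 7*c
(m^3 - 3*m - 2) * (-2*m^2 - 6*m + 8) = -2*m^5 - 6*m^4 + 14*m^3 + 22*m^2 - 12*m - 16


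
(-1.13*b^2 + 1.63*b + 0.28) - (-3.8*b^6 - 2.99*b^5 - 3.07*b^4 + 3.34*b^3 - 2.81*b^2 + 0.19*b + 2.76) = 3.8*b^6 + 2.99*b^5 + 3.07*b^4 - 3.34*b^3 + 1.68*b^2 + 1.44*b - 2.48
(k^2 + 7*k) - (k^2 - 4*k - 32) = 11*k + 32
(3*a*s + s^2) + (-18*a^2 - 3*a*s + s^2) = -18*a^2 + 2*s^2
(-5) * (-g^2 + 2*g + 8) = 5*g^2 - 10*g - 40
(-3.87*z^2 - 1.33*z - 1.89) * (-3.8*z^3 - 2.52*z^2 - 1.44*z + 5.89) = 14.706*z^5 + 14.8064*z^4 + 16.1064*z^3 - 16.1163*z^2 - 5.1121*z - 11.1321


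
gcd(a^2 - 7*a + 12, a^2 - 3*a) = a - 3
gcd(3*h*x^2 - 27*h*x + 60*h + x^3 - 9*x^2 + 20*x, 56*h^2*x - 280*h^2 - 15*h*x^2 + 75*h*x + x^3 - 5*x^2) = x - 5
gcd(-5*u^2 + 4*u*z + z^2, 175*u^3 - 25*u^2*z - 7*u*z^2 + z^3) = 5*u + z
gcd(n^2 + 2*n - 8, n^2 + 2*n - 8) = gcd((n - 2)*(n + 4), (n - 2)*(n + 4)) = n^2 + 2*n - 8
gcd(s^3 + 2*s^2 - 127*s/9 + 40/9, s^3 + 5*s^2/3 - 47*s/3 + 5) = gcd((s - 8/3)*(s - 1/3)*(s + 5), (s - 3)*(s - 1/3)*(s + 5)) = s^2 + 14*s/3 - 5/3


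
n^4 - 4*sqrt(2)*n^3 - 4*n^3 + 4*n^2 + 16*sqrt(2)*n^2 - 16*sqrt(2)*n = n*(n - 2)^2*(n - 4*sqrt(2))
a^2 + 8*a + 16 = (a + 4)^2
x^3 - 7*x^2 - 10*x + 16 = (x - 8)*(x - 1)*(x + 2)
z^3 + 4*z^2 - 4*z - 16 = (z - 2)*(z + 2)*(z + 4)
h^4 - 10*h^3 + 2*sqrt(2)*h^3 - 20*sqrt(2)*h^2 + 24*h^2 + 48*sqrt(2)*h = h*(h - 6)*(h - 4)*(h + 2*sqrt(2))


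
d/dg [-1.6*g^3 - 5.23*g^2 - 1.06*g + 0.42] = -4.8*g^2 - 10.46*g - 1.06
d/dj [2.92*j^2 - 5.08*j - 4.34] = 5.84*j - 5.08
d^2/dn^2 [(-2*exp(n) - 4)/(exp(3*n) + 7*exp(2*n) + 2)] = 2*(((exp(n) + 2)*(9*exp(n) + 28) + 2*(3*exp(n) + 14)*exp(n))*(exp(3*n) + 7*exp(2*n) + 2)*exp(n) - 2*(exp(n) + 2)*(3*exp(n) + 14)^2*exp(3*n) - (exp(3*n) + 7*exp(2*n) + 2)^2)*exp(n)/(exp(3*n) + 7*exp(2*n) + 2)^3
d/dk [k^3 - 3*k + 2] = 3*k^2 - 3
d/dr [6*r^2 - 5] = 12*r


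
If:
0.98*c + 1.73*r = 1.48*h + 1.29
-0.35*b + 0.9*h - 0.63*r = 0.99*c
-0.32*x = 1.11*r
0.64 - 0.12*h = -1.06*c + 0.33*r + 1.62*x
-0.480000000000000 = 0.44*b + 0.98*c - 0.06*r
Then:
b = -4.39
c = 1.45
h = -0.40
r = -0.42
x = 1.46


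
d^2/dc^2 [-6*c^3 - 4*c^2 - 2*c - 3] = -36*c - 8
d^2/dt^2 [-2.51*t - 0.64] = 0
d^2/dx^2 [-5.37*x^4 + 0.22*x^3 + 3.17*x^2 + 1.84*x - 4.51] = -64.44*x^2 + 1.32*x + 6.34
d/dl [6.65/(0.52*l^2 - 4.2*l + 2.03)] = (27.93 - 6.916*l)/(0.52*l^2 - 4.2*l + 2.03)^2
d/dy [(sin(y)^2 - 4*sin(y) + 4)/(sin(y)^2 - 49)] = 2*(2*sin(y)^2 - 53*sin(y) + 98)*cos(y)/((sin(y) - 7)^2*(sin(y) + 7)^2)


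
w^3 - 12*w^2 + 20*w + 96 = (w - 8)*(w - 6)*(w + 2)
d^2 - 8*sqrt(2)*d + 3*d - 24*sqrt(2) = (d + 3)*(d - 8*sqrt(2))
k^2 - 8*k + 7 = (k - 7)*(k - 1)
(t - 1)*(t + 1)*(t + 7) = t^3 + 7*t^2 - t - 7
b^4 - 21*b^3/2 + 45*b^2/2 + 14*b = b*(b - 7)*(b - 4)*(b + 1/2)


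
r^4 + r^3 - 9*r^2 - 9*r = r*(r - 3)*(r + 1)*(r + 3)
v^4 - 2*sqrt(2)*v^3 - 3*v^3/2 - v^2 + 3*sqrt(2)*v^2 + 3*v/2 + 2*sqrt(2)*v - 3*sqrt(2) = (v - 3/2)*(v - 1)*(v + 1)*(v - 2*sqrt(2))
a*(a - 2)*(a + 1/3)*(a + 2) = a^4 + a^3/3 - 4*a^2 - 4*a/3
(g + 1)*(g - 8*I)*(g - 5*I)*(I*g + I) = I*g^4 + 13*g^3 + 2*I*g^3 + 26*g^2 - 39*I*g^2 + 13*g - 80*I*g - 40*I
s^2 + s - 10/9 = (s - 2/3)*(s + 5/3)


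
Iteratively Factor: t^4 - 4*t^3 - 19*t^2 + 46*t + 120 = (t - 4)*(t^3 - 19*t - 30) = (t - 4)*(t + 3)*(t^2 - 3*t - 10) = (t - 4)*(t + 2)*(t + 3)*(t - 5)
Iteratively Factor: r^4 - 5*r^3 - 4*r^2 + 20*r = (r - 5)*(r^3 - 4*r) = (r - 5)*(r - 2)*(r^2 + 2*r) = r*(r - 5)*(r - 2)*(r + 2)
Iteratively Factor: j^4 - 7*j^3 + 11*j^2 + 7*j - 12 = (j + 1)*(j^3 - 8*j^2 + 19*j - 12) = (j - 3)*(j + 1)*(j^2 - 5*j + 4) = (j - 4)*(j - 3)*(j + 1)*(j - 1)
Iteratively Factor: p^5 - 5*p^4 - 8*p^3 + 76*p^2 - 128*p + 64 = (p + 4)*(p^4 - 9*p^3 + 28*p^2 - 36*p + 16) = (p - 2)*(p + 4)*(p^3 - 7*p^2 + 14*p - 8) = (p - 2)*(p - 1)*(p + 4)*(p^2 - 6*p + 8) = (p - 4)*(p - 2)*(p - 1)*(p + 4)*(p - 2)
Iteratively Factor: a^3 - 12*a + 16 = (a + 4)*(a^2 - 4*a + 4) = (a - 2)*(a + 4)*(a - 2)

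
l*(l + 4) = l^2 + 4*l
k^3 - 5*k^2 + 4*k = k*(k - 4)*(k - 1)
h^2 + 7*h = h*(h + 7)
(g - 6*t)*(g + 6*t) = g^2 - 36*t^2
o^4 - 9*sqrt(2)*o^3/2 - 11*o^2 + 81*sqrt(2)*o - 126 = (o - 7*sqrt(2)/2)*(o - 3*sqrt(2))*(o - sqrt(2))*(o + 3*sqrt(2))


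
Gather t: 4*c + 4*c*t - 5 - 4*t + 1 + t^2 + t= 4*c + t^2 + t*(4*c - 3) - 4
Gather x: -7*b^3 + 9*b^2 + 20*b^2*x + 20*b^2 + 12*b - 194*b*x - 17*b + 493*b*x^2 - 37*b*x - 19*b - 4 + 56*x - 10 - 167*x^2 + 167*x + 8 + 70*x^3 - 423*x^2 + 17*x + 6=-7*b^3 + 29*b^2 - 24*b + 70*x^3 + x^2*(493*b - 590) + x*(20*b^2 - 231*b + 240)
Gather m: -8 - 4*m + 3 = -4*m - 5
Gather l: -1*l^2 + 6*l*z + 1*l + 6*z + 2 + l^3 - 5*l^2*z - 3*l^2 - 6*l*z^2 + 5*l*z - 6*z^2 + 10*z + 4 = l^3 + l^2*(-5*z - 4) + l*(-6*z^2 + 11*z + 1) - 6*z^2 + 16*z + 6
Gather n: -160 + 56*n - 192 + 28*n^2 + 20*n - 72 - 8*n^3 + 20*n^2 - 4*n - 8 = -8*n^3 + 48*n^2 + 72*n - 432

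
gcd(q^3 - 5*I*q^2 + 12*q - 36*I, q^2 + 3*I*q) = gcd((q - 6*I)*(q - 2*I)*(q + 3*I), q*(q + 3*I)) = q + 3*I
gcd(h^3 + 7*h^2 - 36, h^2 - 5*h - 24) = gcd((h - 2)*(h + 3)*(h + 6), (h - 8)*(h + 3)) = h + 3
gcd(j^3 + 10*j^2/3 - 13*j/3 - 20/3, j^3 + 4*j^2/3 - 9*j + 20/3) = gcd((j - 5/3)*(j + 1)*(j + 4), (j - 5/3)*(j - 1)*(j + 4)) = j^2 + 7*j/3 - 20/3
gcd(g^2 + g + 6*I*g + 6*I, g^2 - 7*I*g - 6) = 1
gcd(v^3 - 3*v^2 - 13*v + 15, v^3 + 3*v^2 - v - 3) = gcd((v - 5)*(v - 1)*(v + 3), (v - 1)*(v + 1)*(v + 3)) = v^2 + 2*v - 3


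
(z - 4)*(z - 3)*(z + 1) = z^3 - 6*z^2 + 5*z + 12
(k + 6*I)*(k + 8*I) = k^2 + 14*I*k - 48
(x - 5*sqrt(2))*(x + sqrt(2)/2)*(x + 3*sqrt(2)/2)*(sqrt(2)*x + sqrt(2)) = sqrt(2)*x^4 - 6*x^3 + sqrt(2)*x^3 - 37*sqrt(2)*x^2/2 - 6*x^2 - 37*sqrt(2)*x/2 - 15*x - 15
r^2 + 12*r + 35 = (r + 5)*(r + 7)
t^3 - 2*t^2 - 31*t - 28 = (t - 7)*(t + 1)*(t + 4)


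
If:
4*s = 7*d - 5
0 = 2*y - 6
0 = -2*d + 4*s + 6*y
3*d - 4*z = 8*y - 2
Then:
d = -13/5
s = -29/5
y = 3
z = -149/20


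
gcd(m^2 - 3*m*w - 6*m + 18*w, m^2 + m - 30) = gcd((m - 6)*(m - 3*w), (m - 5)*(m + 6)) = 1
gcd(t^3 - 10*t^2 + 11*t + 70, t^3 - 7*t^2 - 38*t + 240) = t - 5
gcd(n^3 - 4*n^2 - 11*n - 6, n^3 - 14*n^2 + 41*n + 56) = n + 1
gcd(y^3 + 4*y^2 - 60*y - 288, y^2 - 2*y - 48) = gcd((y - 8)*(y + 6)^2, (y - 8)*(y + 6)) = y^2 - 2*y - 48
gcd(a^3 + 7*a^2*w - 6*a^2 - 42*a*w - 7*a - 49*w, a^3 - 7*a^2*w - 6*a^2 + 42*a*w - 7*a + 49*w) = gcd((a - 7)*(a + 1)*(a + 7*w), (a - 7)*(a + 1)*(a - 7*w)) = a^2 - 6*a - 7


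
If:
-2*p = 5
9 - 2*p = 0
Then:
No Solution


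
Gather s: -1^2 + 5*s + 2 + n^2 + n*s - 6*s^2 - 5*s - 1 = n^2 + n*s - 6*s^2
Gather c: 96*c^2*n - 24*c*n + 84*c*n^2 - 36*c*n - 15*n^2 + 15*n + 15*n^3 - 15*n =96*c^2*n + c*(84*n^2 - 60*n) + 15*n^3 - 15*n^2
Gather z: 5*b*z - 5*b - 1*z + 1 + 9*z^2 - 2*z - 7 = -5*b + 9*z^2 + z*(5*b - 3) - 6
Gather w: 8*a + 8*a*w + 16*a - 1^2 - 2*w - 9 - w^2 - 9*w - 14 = 24*a - w^2 + w*(8*a - 11) - 24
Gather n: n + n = 2*n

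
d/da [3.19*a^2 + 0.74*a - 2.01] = 6.38*a + 0.74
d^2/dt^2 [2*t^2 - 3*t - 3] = 4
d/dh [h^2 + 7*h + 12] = 2*h + 7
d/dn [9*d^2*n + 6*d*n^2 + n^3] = 9*d^2 + 12*d*n + 3*n^2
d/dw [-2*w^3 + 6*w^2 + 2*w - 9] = -6*w^2 + 12*w + 2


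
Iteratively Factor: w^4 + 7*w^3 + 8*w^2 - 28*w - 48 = (w - 2)*(w^3 + 9*w^2 + 26*w + 24) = (w - 2)*(w + 4)*(w^2 + 5*w + 6) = (w - 2)*(w + 2)*(w + 4)*(w + 3)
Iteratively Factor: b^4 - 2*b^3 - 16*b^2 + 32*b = (b)*(b^3 - 2*b^2 - 16*b + 32) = b*(b - 2)*(b^2 - 16) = b*(b - 2)*(b + 4)*(b - 4)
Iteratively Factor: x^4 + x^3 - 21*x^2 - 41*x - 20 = (x + 1)*(x^3 - 21*x - 20) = (x - 5)*(x + 1)*(x^2 + 5*x + 4) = (x - 5)*(x + 1)*(x + 4)*(x + 1)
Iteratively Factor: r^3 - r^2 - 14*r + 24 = (r + 4)*(r^2 - 5*r + 6) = (r - 2)*(r + 4)*(r - 3)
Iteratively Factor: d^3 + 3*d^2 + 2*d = (d)*(d^2 + 3*d + 2) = d*(d + 1)*(d + 2)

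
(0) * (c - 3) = 0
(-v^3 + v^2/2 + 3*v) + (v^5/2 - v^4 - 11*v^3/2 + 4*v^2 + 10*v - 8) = v^5/2 - v^4 - 13*v^3/2 + 9*v^2/2 + 13*v - 8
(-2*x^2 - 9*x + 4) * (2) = -4*x^2 - 18*x + 8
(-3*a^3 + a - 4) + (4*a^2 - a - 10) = -3*a^3 + 4*a^2 - 14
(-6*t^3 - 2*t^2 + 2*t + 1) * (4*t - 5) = -24*t^4 + 22*t^3 + 18*t^2 - 6*t - 5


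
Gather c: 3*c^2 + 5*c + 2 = 3*c^2 + 5*c + 2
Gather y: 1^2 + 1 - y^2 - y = -y^2 - y + 2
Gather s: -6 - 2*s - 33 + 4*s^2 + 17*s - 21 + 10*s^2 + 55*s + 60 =14*s^2 + 70*s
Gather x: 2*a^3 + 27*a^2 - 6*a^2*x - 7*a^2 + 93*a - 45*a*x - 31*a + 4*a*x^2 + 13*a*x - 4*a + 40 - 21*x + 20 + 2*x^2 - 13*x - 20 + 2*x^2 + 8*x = 2*a^3 + 20*a^2 + 58*a + x^2*(4*a + 4) + x*(-6*a^2 - 32*a - 26) + 40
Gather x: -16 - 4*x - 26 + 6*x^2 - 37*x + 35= 6*x^2 - 41*x - 7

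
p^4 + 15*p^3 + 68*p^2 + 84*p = p*(p + 2)*(p + 6)*(p + 7)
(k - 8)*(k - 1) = k^2 - 9*k + 8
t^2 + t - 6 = (t - 2)*(t + 3)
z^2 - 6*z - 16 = (z - 8)*(z + 2)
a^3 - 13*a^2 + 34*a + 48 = (a - 8)*(a - 6)*(a + 1)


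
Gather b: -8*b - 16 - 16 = -8*b - 32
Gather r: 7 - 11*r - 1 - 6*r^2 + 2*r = -6*r^2 - 9*r + 6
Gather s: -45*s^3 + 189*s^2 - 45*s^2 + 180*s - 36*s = -45*s^3 + 144*s^2 + 144*s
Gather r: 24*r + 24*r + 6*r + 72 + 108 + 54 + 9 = 54*r + 243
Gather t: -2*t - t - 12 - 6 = -3*t - 18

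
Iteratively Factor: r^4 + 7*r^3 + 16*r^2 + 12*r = (r + 2)*(r^3 + 5*r^2 + 6*r) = r*(r + 2)*(r^2 + 5*r + 6) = r*(r + 2)^2*(r + 3)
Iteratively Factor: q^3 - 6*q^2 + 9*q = (q - 3)*(q^2 - 3*q) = q*(q - 3)*(q - 3)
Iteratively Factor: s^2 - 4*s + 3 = (s - 1)*(s - 3)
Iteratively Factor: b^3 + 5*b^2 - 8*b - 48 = (b - 3)*(b^2 + 8*b + 16) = (b - 3)*(b + 4)*(b + 4)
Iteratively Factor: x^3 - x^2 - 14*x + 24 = (x + 4)*(x^2 - 5*x + 6) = (x - 3)*(x + 4)*(x - 2)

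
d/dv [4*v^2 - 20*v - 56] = 8*v - 20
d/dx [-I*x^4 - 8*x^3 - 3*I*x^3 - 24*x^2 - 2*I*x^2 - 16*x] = -4*I*x^3 - 3*x^2*(8 + 3*I) - 4*x*(12 + I) - 16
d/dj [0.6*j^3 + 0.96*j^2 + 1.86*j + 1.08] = 1.8*j^2 + 1.92*j + 1.86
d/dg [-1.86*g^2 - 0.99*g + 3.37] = -3.72*g - 0.99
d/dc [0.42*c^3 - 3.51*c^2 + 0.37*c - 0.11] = 1.26*c^2 - 7.02*c + 0.37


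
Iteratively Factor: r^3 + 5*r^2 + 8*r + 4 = (r + 1)*(r^2 + 4*r + 4) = (r + 1)*(r + 2)*(r + 2)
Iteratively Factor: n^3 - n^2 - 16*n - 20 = (n + 2)*(n^2 - 3*n - 10) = (n + 2)^2*(n - 5)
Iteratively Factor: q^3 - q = (q - 1)*(q^2 + q) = (q - 1)*(q + 1)*(q)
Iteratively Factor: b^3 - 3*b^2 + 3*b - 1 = (b - 1)*(b^2 - 2*b + 1) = (b - 1)^2*(b - 1)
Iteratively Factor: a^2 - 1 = (a + 1)*(a - 1)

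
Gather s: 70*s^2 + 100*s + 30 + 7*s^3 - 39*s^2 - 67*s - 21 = 7*s^3 + 31*s^2 + 33*s + 9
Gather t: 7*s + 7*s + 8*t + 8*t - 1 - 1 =14*s + 16*t - 2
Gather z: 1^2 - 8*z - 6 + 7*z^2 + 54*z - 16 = 7*z^2 + 46*z - 21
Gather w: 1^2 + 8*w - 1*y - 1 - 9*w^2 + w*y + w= -9*w^2 + w*(y + 9) - y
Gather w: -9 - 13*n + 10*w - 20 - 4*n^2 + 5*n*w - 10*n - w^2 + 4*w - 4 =-4*n^2 - 23*n - w^2 + w*(5*n + 14) - 33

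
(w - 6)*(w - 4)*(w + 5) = w^3 - 5*w^2 - 26*w + 120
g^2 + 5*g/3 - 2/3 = (g - 1/3)*(g + 2)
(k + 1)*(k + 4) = k^2 + 5*k + 4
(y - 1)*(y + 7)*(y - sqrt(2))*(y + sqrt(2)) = y^4 + 6*y^3 - 9*y^2 - 12*y + 14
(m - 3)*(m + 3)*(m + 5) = m^3 + 5*m^2 - 9*m - 45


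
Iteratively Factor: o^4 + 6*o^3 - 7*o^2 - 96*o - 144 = (o + 3)*(o^3 + 3*o^2 - 16*o - 48) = (o + 3)^2*(o^2 - 16) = (o - 4)*(o + 3)^2*(o + 4)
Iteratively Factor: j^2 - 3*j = (j - 3)*(j)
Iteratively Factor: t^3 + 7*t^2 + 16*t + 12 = (t + 2)*(t^2 + 5*t + 6) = (t + 2)^2*(t + 3)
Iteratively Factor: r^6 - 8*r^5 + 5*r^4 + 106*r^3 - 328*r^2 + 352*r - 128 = (r - 1)*(r^5 - 7*r^4 - 2*r^3 + 104*r^2 - 224*r + 128) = (r - 4)*(r - 1)*(r^4 - 3*r^3 - 14*r^2 + 48*r - 32) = (r - 4)^2*(r - 1)*(r^3 + r^2 - 10*r + 8) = (r - 4)^2*(r - 2)*(r - 1)*(r^2 + 3*r - 4) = (r - 4)^2*(r - 2)*(r - 1)*(r + 4)*(r - 1)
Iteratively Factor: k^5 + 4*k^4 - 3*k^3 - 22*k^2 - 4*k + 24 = (k - 1)*(k^4 + 5*k^3 + 2*k^2 - 20*k - 24) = (k - 2)*(k - 1)*(k^3 + 7*k^2 + 16*k + 12) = (k - 2)*(k - 1)*(k + 2)*(k^2 + 5*k + 6) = (k - 2)*(k - 1)*(k + 2)^2*(k + 3)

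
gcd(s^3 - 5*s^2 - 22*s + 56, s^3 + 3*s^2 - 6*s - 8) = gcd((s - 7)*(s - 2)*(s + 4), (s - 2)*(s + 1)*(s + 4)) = s^2 + 2*s - 8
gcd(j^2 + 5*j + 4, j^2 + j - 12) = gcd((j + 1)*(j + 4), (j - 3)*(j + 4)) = j + 4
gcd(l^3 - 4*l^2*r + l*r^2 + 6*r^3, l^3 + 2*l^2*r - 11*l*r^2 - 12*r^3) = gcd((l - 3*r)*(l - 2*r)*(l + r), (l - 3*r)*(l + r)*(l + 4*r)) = -l^2 + 2*l*r + 3*r^2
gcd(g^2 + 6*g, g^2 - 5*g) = g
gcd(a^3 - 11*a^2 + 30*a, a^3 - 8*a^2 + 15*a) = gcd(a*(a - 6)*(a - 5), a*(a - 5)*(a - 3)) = a^2 - 5*a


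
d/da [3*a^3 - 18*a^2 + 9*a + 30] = 9*a^2 - 36*a + 9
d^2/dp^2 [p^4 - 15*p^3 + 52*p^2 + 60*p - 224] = 12*p^2 - 90*p + 104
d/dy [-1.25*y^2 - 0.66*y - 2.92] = -2.5*y - 0.66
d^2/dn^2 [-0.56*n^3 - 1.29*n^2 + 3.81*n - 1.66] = -3.36*n - 2.58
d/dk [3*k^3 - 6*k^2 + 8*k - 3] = 9*k^2 - 12*k + 8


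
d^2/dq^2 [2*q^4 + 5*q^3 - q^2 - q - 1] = 24*q^2 + 30*q - 2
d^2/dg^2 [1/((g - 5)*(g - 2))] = 2*((g - 5)^2 + (g - 5)*(g - 2) + (g - 2)^2)/((g - 5)^3*(g - 2)^3)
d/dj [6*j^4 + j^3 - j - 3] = 24*j^3 + 3*j^2 - 1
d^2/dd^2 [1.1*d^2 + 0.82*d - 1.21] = 2.20000000000000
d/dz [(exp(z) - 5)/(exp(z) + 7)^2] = (17 - exp(z))*exp(z)/(exp(z) + 7)^3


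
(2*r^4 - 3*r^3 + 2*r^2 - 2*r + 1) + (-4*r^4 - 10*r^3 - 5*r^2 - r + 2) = -2*r^4 - 13*r^3 - 3*r^2 - 3*r + 3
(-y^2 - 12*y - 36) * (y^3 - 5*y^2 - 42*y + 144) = -y^5 - 7*y^4 + 66*y^3 + 540*y^2 - 216*y - 5184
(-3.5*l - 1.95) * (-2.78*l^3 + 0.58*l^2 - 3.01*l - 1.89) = 9.73*l^4 + 3.391*l^3 + 9.404*l^2 + 12.4845*l + 3.6855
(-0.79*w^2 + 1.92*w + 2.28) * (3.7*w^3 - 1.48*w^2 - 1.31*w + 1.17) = -2.923*w^5 + 8.2732*w^4 + 6.6293*w^3 - 6.8139*w^2 - 0.7404*w + 2.6676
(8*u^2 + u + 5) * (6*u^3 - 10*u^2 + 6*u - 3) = 48*u^5 - 74*u^4 + 68*u^3 - 68*u^2 + 27*u - 15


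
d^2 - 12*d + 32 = (d - 8)*(d - 4)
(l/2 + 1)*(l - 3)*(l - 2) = l^3/2 - 3*l^2/2 - 2*l + 6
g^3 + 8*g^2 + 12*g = g*(g + 2)*(g + 6)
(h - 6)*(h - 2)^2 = h^3 - 10*h^2 + 28*h - 24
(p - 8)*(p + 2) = p^2 - 6*p - 16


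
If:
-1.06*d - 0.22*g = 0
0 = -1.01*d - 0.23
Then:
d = -0.23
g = 1.10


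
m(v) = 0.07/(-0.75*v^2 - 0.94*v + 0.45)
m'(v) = 0.07*(1.5*v + 0.94)/(-0.75*v^2 - 0.94*v + 0.45)^2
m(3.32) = -0.01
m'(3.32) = 0.00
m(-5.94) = -0.00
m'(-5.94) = -0.00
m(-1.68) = -0.80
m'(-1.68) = -14.41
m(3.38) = -0.01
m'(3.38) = 0.00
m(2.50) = -0.01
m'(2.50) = 0.01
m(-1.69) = -0.68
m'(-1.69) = -10.43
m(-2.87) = -0.02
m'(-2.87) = -0.03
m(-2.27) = -0.05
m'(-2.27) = -0.11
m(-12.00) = -0.00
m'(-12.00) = -0.00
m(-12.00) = -0.00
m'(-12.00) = -0.00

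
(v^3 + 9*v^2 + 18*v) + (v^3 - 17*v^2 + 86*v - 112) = 2*v^3 - 8*v^2 + 104*v - 112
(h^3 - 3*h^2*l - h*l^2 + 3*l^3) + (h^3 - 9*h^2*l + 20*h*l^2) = 2*h^3 - 12*h^2*l + 19*h*l^2 + 3*l^3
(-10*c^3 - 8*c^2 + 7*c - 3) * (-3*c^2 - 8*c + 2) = 30*c^5 + 104*c^4 + 23*c^3 - 63*c^2 + 38*c - 6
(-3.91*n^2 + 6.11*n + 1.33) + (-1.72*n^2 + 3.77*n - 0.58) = -5.63*n^2 + 9.88*n + 0.75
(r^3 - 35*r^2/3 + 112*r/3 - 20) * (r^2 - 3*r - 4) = r^5 - 44*r^4/3 + 205*r^3/3 - 256*r^2/3 - 268*r/3 + 80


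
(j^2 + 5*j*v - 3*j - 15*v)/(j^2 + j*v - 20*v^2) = (3 - j)/(-j + 4*v)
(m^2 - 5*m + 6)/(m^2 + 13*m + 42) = (m^2 - 5*m + 6)/(m^2 + 13*m + 42)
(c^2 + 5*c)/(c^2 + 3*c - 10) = c/(c - 2)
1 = 1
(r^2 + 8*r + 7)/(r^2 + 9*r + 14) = (r + 1)/(r + 2)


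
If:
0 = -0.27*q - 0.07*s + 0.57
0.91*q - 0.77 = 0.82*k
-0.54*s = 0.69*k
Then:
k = 2.22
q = 2.85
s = -2.84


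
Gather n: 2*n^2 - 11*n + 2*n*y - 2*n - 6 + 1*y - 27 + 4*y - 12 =2*n^2 + n*(2*y - 13) + 5*y - 45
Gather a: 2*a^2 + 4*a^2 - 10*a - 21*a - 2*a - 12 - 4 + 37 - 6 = 6*a^2 - 33*a + 15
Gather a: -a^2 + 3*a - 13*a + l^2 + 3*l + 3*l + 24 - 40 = -a^2 - 10*a + l^2 + 6*l - 16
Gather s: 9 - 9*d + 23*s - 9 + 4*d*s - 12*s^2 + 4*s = -9*d - 12*s^2 + s*(4*d + 27)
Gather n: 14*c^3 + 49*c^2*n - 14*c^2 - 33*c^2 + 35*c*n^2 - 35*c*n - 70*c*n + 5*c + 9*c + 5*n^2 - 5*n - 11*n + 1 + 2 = 14*c^3 - 47*c^2 + 14*c + n^2*(35*c + 5) + n*(49*c^2 - 105*c - 16) + 3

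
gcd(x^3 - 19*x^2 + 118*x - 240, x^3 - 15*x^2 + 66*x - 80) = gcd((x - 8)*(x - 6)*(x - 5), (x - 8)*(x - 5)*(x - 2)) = x^2 - 13*x + 40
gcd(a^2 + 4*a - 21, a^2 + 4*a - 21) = a^2 + 4*a - 21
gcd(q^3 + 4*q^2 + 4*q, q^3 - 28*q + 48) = 1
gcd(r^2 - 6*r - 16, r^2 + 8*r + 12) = r + 2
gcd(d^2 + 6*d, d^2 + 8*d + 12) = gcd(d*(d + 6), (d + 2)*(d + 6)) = d + 6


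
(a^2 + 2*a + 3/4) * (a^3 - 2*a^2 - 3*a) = a^5 - 25*a^3/4 - 15*a^2/2 - 9*a/4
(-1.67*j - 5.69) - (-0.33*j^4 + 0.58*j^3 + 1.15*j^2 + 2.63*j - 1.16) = 0.33*j^4 - 0.58*j^3 - 1.15*j^2 - 4.3*j - 4.53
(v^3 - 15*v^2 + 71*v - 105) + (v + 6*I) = v^3 - 15*v^2 + 72*v - 105 + 6*I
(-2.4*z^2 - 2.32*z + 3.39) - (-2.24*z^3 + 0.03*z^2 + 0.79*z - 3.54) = 2.24*z^3 - 2.43*z^2 - 3.11*z + 6.93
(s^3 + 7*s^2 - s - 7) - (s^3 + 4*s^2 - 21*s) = 3*s^2 + 20*s - 7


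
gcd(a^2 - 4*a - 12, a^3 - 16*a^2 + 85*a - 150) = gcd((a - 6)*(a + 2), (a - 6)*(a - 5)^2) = a - 6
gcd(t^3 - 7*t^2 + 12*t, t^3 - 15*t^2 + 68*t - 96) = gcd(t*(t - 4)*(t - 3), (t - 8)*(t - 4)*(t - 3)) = t^2 - 7*t + 12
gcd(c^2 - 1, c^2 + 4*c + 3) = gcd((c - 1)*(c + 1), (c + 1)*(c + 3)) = c + 1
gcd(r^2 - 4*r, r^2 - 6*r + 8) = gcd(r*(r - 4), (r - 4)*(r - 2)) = r - 4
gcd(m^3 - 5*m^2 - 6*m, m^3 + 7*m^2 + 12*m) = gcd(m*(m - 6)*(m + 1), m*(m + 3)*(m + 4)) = m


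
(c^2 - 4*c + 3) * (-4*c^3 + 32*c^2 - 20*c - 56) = -4*c^5 + 48*c^4 - 160*c^3 + 120*c^2 + 164*c - 168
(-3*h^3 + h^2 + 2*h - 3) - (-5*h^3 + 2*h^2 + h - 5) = 2*h^3 - h^2 + h + 2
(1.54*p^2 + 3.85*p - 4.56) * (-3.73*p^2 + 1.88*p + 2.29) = -5.7442*p^4 - 11.4653*p^3 + 27.7734*p^2 + 0.2437*p - 10.4424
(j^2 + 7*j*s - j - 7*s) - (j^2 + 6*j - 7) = 7*j*s - 7*j - 7*s + 7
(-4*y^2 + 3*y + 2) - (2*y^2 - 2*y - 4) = -6*y^2 + 5*y + 6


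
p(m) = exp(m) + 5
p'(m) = exp(m)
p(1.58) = 9.85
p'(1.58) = 4.85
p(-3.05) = 5.05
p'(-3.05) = 0.05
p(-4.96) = 5.01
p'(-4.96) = 0.01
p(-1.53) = 5.22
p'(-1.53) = 0.22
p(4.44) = 89.77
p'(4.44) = 84.77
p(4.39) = 85.64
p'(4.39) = 80.64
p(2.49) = 17.06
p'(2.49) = 12.06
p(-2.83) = 5.06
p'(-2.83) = 0.06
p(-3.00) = 5.05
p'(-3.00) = 0.05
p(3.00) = 25.09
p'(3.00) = 20.09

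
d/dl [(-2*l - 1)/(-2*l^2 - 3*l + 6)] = (4*l^2 + 6*l - (2*l + 1)*(4*l + 3) - 12)/(2*l^2 + 3*l - 6)^2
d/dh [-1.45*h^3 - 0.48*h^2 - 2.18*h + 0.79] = -4.35*h^2 - 0.96*h - 2.18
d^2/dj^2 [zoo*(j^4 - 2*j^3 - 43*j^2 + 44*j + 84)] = zoo*(j^2 + j + 1)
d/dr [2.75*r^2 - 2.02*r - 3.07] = 5.5*r - 2.02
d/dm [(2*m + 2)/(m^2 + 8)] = 2*(m^2 - 2*m*(m + 1) + 8)/(m^2 + 8)^2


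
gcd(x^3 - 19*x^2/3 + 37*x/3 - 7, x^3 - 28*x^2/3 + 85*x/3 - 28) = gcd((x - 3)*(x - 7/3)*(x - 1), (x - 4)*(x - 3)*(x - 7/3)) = x^2 - 16*x/3 + 7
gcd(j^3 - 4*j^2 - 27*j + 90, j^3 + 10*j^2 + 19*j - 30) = j + 5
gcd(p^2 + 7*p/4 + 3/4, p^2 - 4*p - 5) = p + 1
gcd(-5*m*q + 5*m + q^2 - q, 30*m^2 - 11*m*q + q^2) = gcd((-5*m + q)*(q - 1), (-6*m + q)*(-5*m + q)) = -5*m + q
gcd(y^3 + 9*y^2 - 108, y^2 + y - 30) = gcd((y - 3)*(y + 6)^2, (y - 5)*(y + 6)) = y + 6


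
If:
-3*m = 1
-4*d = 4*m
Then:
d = 1/3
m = -1/3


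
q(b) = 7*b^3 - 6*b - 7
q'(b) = 21*b^2 - 6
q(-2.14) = -62.76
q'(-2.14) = 90.17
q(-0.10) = -6.41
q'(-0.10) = -5.79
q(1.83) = 24.92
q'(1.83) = 64.33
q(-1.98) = -49.46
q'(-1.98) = 76.33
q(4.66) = 673.40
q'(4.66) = 450.03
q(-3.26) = -229.96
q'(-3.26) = 217.18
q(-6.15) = -1598.36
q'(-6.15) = 788.27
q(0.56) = -9.13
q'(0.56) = 0.59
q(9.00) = 5042.00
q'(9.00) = 1695.00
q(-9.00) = -5056.00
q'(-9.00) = 1695.00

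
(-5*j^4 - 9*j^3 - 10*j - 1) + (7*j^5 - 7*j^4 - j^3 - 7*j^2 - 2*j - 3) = 7*j^5 - 12*j^4 - 10*j^3 - 7*j^2 - 12*j - 4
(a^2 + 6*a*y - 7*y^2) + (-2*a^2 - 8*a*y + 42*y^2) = -a^2 - 2*a*y + 35*y^2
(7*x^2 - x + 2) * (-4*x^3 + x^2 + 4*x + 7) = -28*x^5 + 11*x^4 + 19*x^3 + 47*x^2 + x + 14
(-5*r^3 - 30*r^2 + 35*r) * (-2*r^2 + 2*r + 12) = 10*r^5 + 50*r^4 - 190*r^3 - 290*r^2 + 420*r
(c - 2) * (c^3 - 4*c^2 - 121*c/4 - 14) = c^4 - 6*c^3 - 89*c^2/4 + 93*c/2 + 28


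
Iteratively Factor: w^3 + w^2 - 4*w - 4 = (w + 2)*(w^2 - w - 2) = (w + 1)*(w + 2)*(w - 2)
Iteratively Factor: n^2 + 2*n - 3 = (n - 1)*(n + 3)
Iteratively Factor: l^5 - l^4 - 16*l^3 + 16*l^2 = (l - 1)*(l^4 - 16*l^2) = l*(l - 1)*(l^3 - 16*l) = l^2*(l - 1)*(l^2 - 16) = l^2*(l - 1)*(l + 4)*(l - 4)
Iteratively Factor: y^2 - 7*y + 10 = (y - 2)*(y - 5)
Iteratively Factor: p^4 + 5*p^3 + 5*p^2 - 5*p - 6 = (p + 1)*(p^3 + 4*p^2 + p - 6) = (p - 1)*(p + 1)*(p^2 + 5*p + 6) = (p - 1)*(p + 1)*(p + 2)*(p + 3)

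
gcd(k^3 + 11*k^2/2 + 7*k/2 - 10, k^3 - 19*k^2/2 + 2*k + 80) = k + 5/2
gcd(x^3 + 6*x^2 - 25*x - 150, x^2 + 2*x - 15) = x + 5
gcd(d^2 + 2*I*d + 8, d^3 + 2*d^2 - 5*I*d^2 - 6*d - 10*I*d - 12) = d - 2*I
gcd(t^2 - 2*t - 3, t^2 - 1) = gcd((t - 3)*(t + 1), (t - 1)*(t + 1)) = t + 1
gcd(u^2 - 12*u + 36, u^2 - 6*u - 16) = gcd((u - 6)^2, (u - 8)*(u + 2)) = 1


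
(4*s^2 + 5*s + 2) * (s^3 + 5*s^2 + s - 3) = 4*s^5 + 25*s^4 + 31*s^3 + 3*s^2 - 13*s - 6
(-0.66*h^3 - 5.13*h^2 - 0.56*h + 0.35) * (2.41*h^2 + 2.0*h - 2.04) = -1.5906*h^5 - 13.6833*h^4 - 10.2632*h^3 + 10.1887*h^2 + 1.8424*h - 0.714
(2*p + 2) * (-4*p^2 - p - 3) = -8*p^3 - 10*p^2 - 8*p - 6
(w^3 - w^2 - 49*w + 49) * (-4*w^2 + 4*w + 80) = -4*w^5 + 8*w^4 + 272*w^3 - 472*w^2 - 3724*w + 3920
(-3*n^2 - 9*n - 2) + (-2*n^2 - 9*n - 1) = -5*n^2 - 18*n - 3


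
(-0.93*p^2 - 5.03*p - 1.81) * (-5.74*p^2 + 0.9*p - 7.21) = 5.3382*p^4 + 28.0352*p^3 + 12.5677*p^2 + 34.6373*p + 13.0501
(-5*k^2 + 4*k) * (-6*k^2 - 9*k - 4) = 30*k^4 + 21*k^3 - 16*k^2 - 16*k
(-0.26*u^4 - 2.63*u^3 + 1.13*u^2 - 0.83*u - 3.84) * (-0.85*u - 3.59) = 0.221*u^5 + 3.1689*u^4 + 8.4812*u^3 - 3.3512*u^2 + 6.2437*u + 13.7856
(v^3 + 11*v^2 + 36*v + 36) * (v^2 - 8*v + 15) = v^5 + 3*v^4 - 37*v^3 - 87*v^2 + 252*v + 540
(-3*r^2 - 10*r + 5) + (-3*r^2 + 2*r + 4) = -6*r^2 - 8*r + 9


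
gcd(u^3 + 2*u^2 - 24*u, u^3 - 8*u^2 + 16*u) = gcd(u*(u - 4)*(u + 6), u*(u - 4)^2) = u^2 - 4*u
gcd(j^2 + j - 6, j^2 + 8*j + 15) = j + 3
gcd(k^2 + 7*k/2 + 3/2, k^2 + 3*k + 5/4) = k + 1/2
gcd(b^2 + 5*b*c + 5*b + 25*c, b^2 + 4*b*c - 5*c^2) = b + 5*c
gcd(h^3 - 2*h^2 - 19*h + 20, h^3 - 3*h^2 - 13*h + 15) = h^2 - 6*h + 5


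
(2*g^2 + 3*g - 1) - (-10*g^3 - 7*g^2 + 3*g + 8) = 10*g^3 + 9*g^2 - 9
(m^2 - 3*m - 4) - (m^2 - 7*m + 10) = 4*m - 14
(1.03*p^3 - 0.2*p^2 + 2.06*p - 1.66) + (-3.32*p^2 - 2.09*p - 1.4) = 1.03*p^3 - 3.52*p^2 - 0.0299999999999998*p - 3.06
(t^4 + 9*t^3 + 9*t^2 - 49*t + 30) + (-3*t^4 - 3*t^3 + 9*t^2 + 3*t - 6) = -2*t^4 + 6*t^3 + 18*t^2 - 46*t + 24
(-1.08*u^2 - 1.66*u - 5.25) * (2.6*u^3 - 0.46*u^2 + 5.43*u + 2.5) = -2.808*u^5 - 3.8192*u^4 - 18.7508*u^3 - 9.2988*u^2 - 32.6575*u - 13.125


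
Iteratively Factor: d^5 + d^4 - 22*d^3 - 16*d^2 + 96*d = (d - 2)*(d^4 + 3*d^3 - 16*d^2 - 48*d) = d*(d - 2)*(d^3 + 3*d^2 - 16*d - 48) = d*(d - 2)*(d + 3)*(d^2 - 16) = d*(d - 4)*(d - 2)*(d + 3)*(d + 4)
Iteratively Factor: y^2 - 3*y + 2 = (y - 1)*(y - 2)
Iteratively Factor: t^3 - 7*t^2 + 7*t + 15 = (t + 1)*(t^2 - 8*t + 15) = (t - 5)*(t + 1)*(t - 3)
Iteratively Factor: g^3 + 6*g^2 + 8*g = (g)*(g^2 + 6*g + 8) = g*(g + 2)*(g + 4)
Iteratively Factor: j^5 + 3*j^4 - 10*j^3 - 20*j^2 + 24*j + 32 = (j + 2)*(j^4 + j^3 - 12*j^2 + 4*j + 16) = (j - 2)*(j + 2)*(j^3 + 3*j^2 - 6*j - 8) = (j - 2)^2*(j + 2)*(j^2 + 5*j + 4) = (j - 2)^2*(j + 2)*(j + 4)*(j + 1)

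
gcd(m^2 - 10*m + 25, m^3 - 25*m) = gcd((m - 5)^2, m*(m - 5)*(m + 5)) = m - 5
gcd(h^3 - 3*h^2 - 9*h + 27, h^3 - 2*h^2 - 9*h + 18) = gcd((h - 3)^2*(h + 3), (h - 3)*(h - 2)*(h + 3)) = h^2 - 9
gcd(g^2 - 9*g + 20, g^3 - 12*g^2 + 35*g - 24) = 1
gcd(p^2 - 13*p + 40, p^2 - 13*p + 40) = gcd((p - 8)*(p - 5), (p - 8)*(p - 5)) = p^2 - 13*p + 40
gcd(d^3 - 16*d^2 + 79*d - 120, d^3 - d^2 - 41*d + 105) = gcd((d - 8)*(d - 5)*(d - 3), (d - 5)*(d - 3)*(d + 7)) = d^2 - 8*d + 15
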